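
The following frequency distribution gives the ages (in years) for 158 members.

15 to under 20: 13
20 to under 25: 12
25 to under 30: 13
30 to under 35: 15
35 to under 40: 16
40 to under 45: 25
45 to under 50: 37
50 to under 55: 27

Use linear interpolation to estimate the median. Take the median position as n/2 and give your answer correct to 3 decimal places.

Cumulative frequencies: 13, 25, 38, 53, 69, 94, 131, 158
n = 158; position = n/2 = 79.
This falls in the class 40 to under 45: L = 40, F = 69, f = 25, h = 5.
Median ≈ 40 + ((79 − 69) / 25) × 5 = 42.0000

42.000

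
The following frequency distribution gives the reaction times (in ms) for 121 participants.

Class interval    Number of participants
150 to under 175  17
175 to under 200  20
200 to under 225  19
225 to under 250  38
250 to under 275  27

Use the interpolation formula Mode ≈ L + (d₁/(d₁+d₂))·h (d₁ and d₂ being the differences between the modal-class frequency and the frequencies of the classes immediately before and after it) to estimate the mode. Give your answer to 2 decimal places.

240.83

Modal class: 225 to under 250 (highest frequency 38).
d₁ = 38 − 19 = 19, d₂ = 38 − 27 = 11
Mode ≈ 225 + (19/(19+11)) × 25 = 225 + 15.8333 = 240.8333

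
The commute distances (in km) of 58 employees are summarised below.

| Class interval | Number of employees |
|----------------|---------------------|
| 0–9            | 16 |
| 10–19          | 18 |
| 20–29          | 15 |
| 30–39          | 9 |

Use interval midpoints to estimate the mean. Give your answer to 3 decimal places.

17.431

Midpoints: 4.5, 14.5, 24.5, 34.5
Σfm = 16×4.5 + 18×14.5 + 15×24.5 + 9×34.5 = 1011
n = Σf = 58
Mean = 1011 / 58 = 17.4310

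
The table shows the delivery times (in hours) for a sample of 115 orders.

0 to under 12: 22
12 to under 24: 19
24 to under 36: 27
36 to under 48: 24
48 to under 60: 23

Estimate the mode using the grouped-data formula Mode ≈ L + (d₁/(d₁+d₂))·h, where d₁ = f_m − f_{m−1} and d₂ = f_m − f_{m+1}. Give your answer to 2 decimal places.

Modal class: 24 to under 36 (highest frequency 27).
d₁ = 27 − 19 = 8, d₂ = 27 − 24 = 3
Mode ≈ 24 + (8/(8+3)) × 12 = 24 + 8.7273 = 32.7273

32.73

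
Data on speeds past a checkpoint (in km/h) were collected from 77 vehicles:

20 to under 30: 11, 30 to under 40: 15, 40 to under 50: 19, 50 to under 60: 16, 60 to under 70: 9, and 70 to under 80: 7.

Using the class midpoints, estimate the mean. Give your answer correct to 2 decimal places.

Midpoints: 25, 35, 45, 55, 65, 75
Σfm = 11×25 + 15×35 + 19×45 + 16×55 + 9×65 + 7×75 = 3645
n = Σf = 77
Mean = 3645 / 77 = 47.3377

47.34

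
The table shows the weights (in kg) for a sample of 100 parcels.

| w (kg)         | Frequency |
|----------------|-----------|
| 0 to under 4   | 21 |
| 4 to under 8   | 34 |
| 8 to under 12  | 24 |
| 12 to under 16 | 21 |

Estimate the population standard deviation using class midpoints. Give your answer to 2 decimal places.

4.17

Midpoints: 2, 6, 10, 14
n = 100, Σfm = 780, mean = 7.8000
Σfm² = 7824
Σf(m − x̄)² = Σfm² − (Σfm)²/n = 7824 − 780²/100 = 1740.0000
Population variance = 1740.0000 / 100 = 17.4000
Standard deviation = √17.4000 = 4.1713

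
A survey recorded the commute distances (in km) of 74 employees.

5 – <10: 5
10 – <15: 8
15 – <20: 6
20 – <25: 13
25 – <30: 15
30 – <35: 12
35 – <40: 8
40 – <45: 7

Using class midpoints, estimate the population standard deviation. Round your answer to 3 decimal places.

Midpoints: 7.5, 12.5, 17.5, 22.5, 27.5, 32.5, 37.5, 42.5
n = 74, Σfm = 1935, mean = 26.1486
Σfm² = 57862.5
Σf(m − x̄)² = Σfm² − (Σfm)²/n = 57862.5 − 1935²/74 = 7264.8649
Population variance = 7264.8649 / 74 = 98.1738
Standard deviation = √98.1738 = 9.9083

9.908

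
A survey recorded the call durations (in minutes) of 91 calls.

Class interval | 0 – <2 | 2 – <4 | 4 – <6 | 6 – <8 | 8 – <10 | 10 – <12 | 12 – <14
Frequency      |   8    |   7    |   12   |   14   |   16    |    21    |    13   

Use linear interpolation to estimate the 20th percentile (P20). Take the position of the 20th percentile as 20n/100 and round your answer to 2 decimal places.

4.53

Cumulative frequencies: 8, 15, 27, 41, 57, 78, 91
n = 91; position = 20n/100 = 18.2.
This falls in the class 4 – <6: L = 4, F = 15, f = 12, h = 2.
20th percentile ≈ 4 + ((18.2 − 15) / 12) × 2 = 4.5333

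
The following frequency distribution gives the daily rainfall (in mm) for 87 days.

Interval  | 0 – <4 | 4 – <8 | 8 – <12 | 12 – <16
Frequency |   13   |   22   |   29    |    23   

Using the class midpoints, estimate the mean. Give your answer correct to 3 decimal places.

8.851

Midpoints: 2, 6, 10, 14
Σfm = 13×2 + 22×6 + 29×10 + 23×14 = 770
n = Σf = 87
Mean = 770 / 87 = 8.8506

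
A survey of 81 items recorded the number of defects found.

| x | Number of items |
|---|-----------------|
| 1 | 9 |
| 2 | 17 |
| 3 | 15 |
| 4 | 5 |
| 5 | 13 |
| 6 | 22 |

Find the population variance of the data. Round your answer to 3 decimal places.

Values: 1, 2, 3, 4, 5, 6
n = 81, Σfx = 305, mean = 3.7654
Σfx² = 1409
Σf(x − x̄)² = Σfx² − (Σfx)²/n = 1409 − 305²/81 = 260.5432
Population variance = 260.5432 / 81 = 3.2166

3.217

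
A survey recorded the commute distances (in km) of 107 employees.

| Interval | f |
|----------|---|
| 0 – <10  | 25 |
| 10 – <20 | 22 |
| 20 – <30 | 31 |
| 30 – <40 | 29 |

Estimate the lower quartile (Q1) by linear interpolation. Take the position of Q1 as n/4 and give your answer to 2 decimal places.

Cumulative frequencies: 25, 47, 78, 107
n = 107; position = n/4 = 26.75.
This falls in the class 10 – <20: L = 10, F = 25, f = 22, h = 10.
Lower quartile ≈ 10 + ((26.75 − 25) / 22) × 10 = 10.7955

10.80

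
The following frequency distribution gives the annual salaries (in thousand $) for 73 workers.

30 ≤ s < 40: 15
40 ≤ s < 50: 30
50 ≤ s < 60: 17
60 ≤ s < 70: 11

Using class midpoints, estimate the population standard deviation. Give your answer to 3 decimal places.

9.659

Midpoints: 35, 45, 55, 65
n = 73, Σfm = 3525, mean = 48.2877
Σfm² = 177025
Σf(m − x̄)² = Σfm² − (Σfm)²/n = 177025 − 3525²/73 = 6810.9589
Population variance = 6810.9589 / 73 = 93.3008
Standard deviation = √93.3008 = 9.6592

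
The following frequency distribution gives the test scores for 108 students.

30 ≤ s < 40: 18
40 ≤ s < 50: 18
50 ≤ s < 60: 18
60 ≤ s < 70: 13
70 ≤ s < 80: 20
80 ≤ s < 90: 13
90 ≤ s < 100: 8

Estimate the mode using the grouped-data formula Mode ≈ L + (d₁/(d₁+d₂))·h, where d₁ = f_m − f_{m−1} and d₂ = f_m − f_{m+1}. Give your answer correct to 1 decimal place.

75.0

Modal class: 70 ≤ s < 80 (highest frequency 20).
d₁ = 20 − 13 = 7, d₂ = 20 − 13 = 7
Mode ≈ 70 + (7/(7+7)) × 10 = 70 + 5.0000 = 75.0000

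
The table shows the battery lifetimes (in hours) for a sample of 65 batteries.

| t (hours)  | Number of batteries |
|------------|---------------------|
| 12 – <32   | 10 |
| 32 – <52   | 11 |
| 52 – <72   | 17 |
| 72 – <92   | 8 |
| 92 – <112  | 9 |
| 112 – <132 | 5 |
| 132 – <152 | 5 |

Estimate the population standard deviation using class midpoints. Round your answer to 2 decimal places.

Midpoints: 22, 42, 62, 82, 102, 122, 142
n = 65, Σfm = 4630, mean = 71.2308
Σfm² = 412260
Σf(m − x̄)² = Σfm² − (Σfm)²/n = 412260 − 4630²/65 = 82461.5385
Population variance = 82461.5385 / 65 = 1268.6391
Standard deviation = √1268.6391 = 35.6180

35.62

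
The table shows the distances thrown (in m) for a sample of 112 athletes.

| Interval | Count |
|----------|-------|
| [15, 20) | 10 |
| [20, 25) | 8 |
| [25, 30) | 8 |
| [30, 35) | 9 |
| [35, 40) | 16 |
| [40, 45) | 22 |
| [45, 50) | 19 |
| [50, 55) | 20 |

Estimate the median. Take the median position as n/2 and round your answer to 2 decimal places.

41.14

Cumulative frequencies: 10, 18, 26, 35, 51, 73, 92, 112
n = 112; position = n/2 = 56.
This falls in the class [40, 45): L = 40, F = 51, f = 22, h = 5.
Median ≈ 40 + ((56 − 51) / 22) × 5 = 41.1364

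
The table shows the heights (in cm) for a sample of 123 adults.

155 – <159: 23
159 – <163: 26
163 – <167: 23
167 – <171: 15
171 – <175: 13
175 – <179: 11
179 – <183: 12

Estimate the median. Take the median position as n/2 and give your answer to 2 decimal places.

165.17

Cumulative frequencies: 23, 49, 72, 87, 100, 111, 123
n = 123; position = n/2 = 61.5.
This falls in the class 163 – <167: L = 163, F = 49, f = 23, h = 4.
Median ≈ 163 + ((61.5 − 49) / 23) × 4 = 165.1739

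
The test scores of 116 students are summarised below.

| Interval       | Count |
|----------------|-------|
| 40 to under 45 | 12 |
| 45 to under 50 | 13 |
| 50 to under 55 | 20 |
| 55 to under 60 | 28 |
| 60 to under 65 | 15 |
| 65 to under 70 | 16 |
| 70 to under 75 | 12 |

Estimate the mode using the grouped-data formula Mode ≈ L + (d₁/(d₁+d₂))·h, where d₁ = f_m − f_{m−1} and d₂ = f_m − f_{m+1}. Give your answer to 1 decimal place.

Modal class: 55 to under 60 (highest frequency 28).
d₁ = 28 − 20 = 8, d₂ = 28 − 15 = 13
Mode ≈ 55 + (8/(8+13)) × 5 = 55 + 1.9048 = 56.9048

56.9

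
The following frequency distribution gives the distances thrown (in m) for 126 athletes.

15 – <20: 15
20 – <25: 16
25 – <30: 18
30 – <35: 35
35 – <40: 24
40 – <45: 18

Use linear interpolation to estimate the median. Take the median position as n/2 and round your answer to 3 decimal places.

Cumulative frequencies: 15, 31, 49, 84, 108, 126
n = 126; position = n/2 = 63.
This falls in the class 30 – <35: L = 30, F = 49, f = 35, h = 5.
Median ≈ 30 + ((63 − 49) / 35) × 5 = 32.0000

32.000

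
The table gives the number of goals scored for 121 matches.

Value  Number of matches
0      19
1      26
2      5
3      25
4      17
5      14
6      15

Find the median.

Cumulative frequencies: 19, 45, 50, 75, 92, 106, 121
n = 121, so the median is the value in position (n+1)/2 = 61.
Position 61 falls at value 3.

3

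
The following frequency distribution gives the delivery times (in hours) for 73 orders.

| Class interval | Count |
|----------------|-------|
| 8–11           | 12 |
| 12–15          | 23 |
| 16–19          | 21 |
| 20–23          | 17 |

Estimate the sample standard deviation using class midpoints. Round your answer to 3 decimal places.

4.101

Midpoints: 9.5, 13.5, 17.5, 21.5
n = 73, Σfm = 1157.5, mean = 15.8562
Σfm² = 19564.25
Σf(m − x̄)² = Σfm² − (Σfm)²/n = 19564.25 − 1157.5²/73 = 1210.7397
Sample variance = 1210.7397 / 72 = 16.8158
Standard deviation = √16.8158 = 4.1007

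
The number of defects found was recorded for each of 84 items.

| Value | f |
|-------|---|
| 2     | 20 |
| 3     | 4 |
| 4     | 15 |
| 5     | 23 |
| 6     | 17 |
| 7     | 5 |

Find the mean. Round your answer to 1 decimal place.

Values: 2, 3, 4, 5, 6, 7
Σfx = 20×2 + 4×3 + 15×4 + 23×5 + 17×6 + 5×7 = 364
n = Σf = 84
Mean = 364 / 84 = 4.3333

4.3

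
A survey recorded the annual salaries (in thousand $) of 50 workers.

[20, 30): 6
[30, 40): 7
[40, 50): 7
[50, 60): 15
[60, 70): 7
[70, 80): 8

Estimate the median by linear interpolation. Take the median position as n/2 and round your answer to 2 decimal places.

53.33

Cumulative frequencies: 6, 13, 20, 35, 42, 50
n = 50; position = n/2 = 25.
This falls in the class [50, 60): L = 50, F = 20, f = 15, h = 10.
Median ≈ 50 + ((25 − 20) / 15) × 10 = 53.3333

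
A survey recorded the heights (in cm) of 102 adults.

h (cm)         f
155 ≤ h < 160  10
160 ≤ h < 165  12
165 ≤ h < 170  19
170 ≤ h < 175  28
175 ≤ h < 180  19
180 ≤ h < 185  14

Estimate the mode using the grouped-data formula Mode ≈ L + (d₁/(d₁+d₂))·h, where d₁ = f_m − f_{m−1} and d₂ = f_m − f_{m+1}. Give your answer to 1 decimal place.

172.5

Modal class: 170 ≤ h < 175 (highest frequency 28).
d₁ = 28 − 19 = 9, d₂ = 28 − 19 = 9
Mode ≈ 170 + (9/(9+9)) × 5 = 170 + 2.5000 = 172.5000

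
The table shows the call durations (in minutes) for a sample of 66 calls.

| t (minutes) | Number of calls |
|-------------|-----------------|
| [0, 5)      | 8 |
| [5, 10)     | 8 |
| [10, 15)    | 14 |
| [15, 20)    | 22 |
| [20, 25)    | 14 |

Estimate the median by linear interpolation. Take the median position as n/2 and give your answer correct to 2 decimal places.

15.68

Cumulative frequencies: 8, 16, 30, 52, 66
n = 66; position = n/2 = 33.
This falls in the class [15, 20): L = 15, F = 30, f = 22, h = 5.
Median ≈ 15 + ((33 − 30) / 22) × 5 = 15.6818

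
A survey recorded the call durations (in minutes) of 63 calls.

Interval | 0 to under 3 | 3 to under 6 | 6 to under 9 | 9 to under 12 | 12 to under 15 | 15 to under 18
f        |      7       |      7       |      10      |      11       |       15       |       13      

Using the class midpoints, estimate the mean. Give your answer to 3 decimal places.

10.310

Midpoints: 1.5, 4.5, 7.5, 10.5, 13.5, 16.5
Σfm = 7×1.5 + 7×4.5 + 10×7.5 + 11×10.5 + 15×13.5 + 13×16.5 = 649.5
n = Σf = 63
Mean = 649.5 / 63 = 10.3095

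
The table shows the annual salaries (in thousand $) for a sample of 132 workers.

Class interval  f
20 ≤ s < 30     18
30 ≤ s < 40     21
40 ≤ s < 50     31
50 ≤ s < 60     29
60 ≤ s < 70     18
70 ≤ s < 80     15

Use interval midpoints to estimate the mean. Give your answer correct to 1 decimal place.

49.0

Midpoints: 25, 35, 45, 55, 65, 75
Σfm = 18×25 + 21×35 + 31×45 + 29×55 + 18×65 + 15×75 = 6470
n = Σf = 132
Mean = 6470 / 132 = 49.0152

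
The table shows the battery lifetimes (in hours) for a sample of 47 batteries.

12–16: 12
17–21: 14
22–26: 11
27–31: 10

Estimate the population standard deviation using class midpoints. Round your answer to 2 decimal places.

5.42

Midpoints: 14, 19, 24, 29
n = 47, Σfm = 988, mean = 21.0213
Σfm² = 22152
Σf(m − x̄)² = Σfm² − (Σfm)²/n = 22152 − 988²/47 = 1382.9787
Population variance = 1382.9787 / 47 = 29.4251
Standard deviation = √29.4251 = 5.4245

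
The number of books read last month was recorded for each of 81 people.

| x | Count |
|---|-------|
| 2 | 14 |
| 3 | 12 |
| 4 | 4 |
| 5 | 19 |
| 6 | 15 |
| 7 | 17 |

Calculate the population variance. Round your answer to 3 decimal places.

Values: 2, 3, 4, 5, 6, 7
n = 81, Σfx = 384, mean = 4.7407
Σfx² = 2076
Σf(x − x̄)² = Σfx² − (Σfx)²/n = 2076 − 384²/81 = 255.5556
Population variance = 255.5556 / 81 = 3.1550

3.155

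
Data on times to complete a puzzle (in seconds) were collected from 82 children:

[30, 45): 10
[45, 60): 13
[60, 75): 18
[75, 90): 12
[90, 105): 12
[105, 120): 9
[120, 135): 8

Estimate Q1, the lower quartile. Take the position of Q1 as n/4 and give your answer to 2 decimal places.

Cumulative frequencies: 10, 23, 41, 53, 65, 74, 82
n = 82; position = n/4 = 20.5.
This falls in the class [45, 60): L = 45, F = 10, f = 13, h = 15.
Lower quartile ≈ 45 + ((20.5 − 10) / 13) × 15 = 57.1154

57.12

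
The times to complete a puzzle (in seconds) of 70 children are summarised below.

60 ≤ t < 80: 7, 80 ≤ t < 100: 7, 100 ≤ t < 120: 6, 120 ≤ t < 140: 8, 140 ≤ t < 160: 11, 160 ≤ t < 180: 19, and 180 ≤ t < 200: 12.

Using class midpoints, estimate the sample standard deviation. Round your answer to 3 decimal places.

Midpoints: 70, 90, 110, 130, 150, 170, 190
n = 70, Σfm = 9980, mean = 142.5714
Σfm² = 1528600
Σf(m − x̄)² = Σfm² − (Σfm)²/n = 1528600 − 9980²/70 = 105737.1429
Sample variance = 105737.1429 / 69 = 1532.4224
Standard deviation = √1532.4224 = 39.1462

39.146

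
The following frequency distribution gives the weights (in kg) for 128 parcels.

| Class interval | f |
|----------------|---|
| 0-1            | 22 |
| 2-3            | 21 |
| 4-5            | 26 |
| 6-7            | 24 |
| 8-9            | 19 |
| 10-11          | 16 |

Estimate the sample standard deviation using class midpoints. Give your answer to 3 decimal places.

Midpoints: 0.5, 2.5, 4.5, 6.5, 8.5, 10.5
n = 128, Σfm = 666, mean = 5.2031
Σfm² = 4814
Σf(m − x̄)² = Σfm² − (Σfm)²/n = 4814 − 666²/128 = 1348.7188
Sample variance = 1348.7188 / 127 = 10.6198
Standard deviation = √10.6198 = 3.2588

3.259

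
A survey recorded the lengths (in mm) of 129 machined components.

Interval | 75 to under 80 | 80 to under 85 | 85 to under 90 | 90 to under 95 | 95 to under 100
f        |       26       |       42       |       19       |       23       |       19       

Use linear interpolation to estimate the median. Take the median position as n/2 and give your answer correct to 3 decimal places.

84.583

Cumulative frequencies: 26, 68, 87, 110, 129
n = 129; position = n/2 = 64.5.
This falls in the class 80 to under 85: L = 80, F = 26, f = 42, h = 5.
Median ≈ 80 + ((64.5 − 26) / 42) × 5 = 84.5833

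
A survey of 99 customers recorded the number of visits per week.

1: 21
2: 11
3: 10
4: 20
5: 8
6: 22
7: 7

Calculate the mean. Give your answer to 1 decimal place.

Values: 1, 2, 3, 4, 5, 6, 7
Σfx = 21×1 + 11×2 + 10×3 + 20×4 + 8×5 + 22×6 + 7×7 = 374
n = Σf = 99
Mean = 374 / 99 = 3.7778

3.8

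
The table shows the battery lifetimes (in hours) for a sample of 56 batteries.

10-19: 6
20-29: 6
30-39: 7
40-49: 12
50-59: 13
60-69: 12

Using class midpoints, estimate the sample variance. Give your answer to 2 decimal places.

Midpoints: 14.5, 24.5, 34.5, 44.5, 54.5, 64.5
n = 56, Σfm = 2492, mean = 44.5000
Σfm² = 125494
Σf(m − x̄)² = Σfm² − (Σfm)²/n = 125494 − 2492²/56 = 14600.0000
Sample variance = 14600.0000 / 55 = 265.4545

265.45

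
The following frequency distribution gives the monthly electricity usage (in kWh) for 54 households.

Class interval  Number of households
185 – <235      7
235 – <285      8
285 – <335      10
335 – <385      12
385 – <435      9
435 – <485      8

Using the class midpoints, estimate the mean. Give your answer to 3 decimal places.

Midpoints: 210, 260, 310, 360, 410, 460
Σfm = 7×210 + 8×260 + 10×310 + 12×360 + 9×410 + 8×460 = 18340
n = Σf = 54
Mean = 18340 / 54 = 339.6296

339.630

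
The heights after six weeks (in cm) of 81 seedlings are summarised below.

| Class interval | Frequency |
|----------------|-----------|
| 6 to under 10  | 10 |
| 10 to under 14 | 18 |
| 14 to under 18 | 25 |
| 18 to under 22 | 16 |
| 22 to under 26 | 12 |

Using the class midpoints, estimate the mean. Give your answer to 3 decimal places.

Midpoints: 8, 12, 16, 20, 24
Σfm = 10×8 + 18×12 + 25×16 + 16×20 + 12×24 = 1304
n = Σf = 81
Mean = 1304 / 81 = 16.0988

16.099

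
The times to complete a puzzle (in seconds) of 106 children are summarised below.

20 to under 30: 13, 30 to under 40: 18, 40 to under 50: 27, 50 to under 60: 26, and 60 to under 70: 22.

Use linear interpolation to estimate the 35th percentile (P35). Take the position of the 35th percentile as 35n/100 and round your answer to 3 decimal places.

42.259

Cumulative frequencies: 13, 31, 58, 84, 106
n = 106; position = 35n/100 = 37.1.
This falls in the class 40 to under 50: L = 40, F = 31, f = 27, h = 10.
35th percentile ≈ 40 + ((37.1 − 31) / 27) × 10 = 42.2593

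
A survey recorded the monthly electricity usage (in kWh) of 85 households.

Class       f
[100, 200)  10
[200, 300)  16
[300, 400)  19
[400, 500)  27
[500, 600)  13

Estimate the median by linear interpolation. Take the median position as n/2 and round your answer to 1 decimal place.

Cumulative frequencies: 10, 26, 45, 72, 85
n = 85; position = n/2 = 42.5.
This falls in the class [300, 400): L = 300, F = 26, f = 19, h = 100.
Median ≈ 300 + ((42.5 − 26) / 19) × 100 = 386.8421

386.8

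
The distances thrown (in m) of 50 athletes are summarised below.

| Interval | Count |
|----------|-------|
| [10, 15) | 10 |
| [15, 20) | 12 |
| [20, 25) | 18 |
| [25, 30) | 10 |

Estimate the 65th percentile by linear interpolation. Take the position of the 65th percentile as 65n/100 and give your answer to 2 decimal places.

Cumulative frequencies: 10, 22, 40, 50
n = 50; position = 65n/100 = 32.5.
This falls in the class [20, 25): L = 20, F = 22, f = 18, h = 5.
65th percentile ≈ 20 + ((32.5 − 22) / 18) × 5 = 22.9167

22.92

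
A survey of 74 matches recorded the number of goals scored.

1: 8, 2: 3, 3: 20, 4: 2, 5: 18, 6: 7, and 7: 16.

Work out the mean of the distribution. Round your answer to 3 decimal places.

4.405

Values: 1, 2, 3, 4, 5, 6, 7
Σfx = 8×1 + 3×2 + 20×3 + 2×4 + 18×5 + 7×6 + 16×7 = 326
n = Σf = 74
Mean = 326 / 74 = 4.4054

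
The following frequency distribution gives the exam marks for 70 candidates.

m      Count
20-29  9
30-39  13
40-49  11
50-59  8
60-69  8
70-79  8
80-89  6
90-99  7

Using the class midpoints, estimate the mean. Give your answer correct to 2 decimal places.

Midpoints: 24.5, 34.5, 44.5, 54.5, 64.5, 74.5, 84.5, 94.5
Σfm = 9×24.5 + 13×34.5 + 11×44.5 + 8×54.5 + 8×64.5 + 8×74.5 + 6×84.5 + 7×94.5 = 3875
n = Σf = 70
Mean = 3875 / 70 = 55.3571

55.36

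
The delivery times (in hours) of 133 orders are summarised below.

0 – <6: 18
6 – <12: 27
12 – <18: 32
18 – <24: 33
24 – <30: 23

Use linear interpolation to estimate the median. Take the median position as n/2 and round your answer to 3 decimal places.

16.031

Cumulative frequencies: 18, 45, 77, 110, 133
n = 133; position = n/2 = 66.5.
This falls in the class 12 – <18: L = 12, F = 45, f = 32, h = 6.
Median ≈ 12 + ((66.5 − 45) / 32) × 6 = 16.0312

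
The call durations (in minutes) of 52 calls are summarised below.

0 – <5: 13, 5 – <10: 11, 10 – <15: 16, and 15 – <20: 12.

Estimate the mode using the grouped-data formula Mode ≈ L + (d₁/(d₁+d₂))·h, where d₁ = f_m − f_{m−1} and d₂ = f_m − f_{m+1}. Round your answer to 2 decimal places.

Modal class: 10 – <15 (highest frequency 16).
d₁ = 16 − 11 = 5, d₂ = 16 − 12 = 4
Mode ≈ 10 + (5/(5+4)) × 5 = 10 + 2.7778 = 12.7778

12.78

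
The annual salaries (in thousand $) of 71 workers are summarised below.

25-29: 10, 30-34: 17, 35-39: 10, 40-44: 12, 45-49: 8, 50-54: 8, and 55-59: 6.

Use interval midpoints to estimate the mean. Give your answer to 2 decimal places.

39.75

Midpoints: 27, 32, 37, 42, 47, 52, 57
Σfm = 10×27 + 17×32 + 10×37 + 12×42 + 8×47 + 8×52 + 6×57 = 2822
n = Σf = 71
Mean = 2822 / 71 = 39.7465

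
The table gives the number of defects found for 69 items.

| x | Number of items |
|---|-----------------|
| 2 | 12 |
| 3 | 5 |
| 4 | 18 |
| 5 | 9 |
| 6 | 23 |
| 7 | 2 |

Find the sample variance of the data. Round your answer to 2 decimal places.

Values: 2, 3, 4, 5, 6, 7
n = 69, Σfx = 308, mean = 4.4638
Σfx² = 1532
Σf(x − x̄)² = Σfx² − (Σfx)²/n = 1532 − 308²/69 = 157.1594
Sample variance = 157.1594 / 68 = 2.3112

2.31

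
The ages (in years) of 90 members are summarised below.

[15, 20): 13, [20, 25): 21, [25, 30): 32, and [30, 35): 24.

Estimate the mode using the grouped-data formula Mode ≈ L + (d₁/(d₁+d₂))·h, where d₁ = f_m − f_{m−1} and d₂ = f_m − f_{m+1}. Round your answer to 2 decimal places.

27.89

Modal class: [25, 30) (highest frequency 32).
d₁ = 32 − 21 = 11, d₂ = 32 − 24 = 8
Mode ≈ 25 + (11/(11+8)) × 5 = 25 + 2.8947 = 27.8947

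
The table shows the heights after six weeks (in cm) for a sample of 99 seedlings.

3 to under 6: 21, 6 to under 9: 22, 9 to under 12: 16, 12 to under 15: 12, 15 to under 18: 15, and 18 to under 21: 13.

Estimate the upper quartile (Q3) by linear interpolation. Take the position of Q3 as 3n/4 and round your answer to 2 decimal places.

15.65

Cumulative frequencies: 21, 43, 59, 71, 86, 99
n = 99; position = 3n/4 = 74.25.
This falls in the class 15 to under 18: L = 15, F = 71, f = 15, h = 3.
Upper quartile ≈ 15 + ((74.25 − 71) / 15) × 3 = 15.6500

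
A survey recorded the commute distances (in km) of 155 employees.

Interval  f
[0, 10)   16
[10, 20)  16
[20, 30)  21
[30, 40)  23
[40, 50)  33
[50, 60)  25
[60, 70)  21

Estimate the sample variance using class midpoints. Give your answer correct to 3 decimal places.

Midpoints: 5, 15, 25, 35, 45, 55, 65
n = 155, Σfm = 5875, mean = 37.9032
Σfm² = 276475
Σf(m − x̄)² = Σfm² − (Σfm)²/n = 276475 − 5875²/155 = 53793.5484
Sample variance = 53793.5484 / 154 = 349.3088

349.309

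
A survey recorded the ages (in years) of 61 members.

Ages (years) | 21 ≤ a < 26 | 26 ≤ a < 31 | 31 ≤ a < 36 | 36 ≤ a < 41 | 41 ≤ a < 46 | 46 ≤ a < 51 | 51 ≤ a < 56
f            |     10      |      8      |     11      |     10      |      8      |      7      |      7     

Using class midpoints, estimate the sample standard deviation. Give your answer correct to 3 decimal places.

9.764

Midpoints: 23.5, 28.5, 33.5, 38.5, 43.5, 48.5, 53.5
n = 61, Σfm = 2278.5, mean = 37.3525
Σfm² = 90827.25
Σf(m − x̄)² = Σfm² − (Σfm)²/n = 90827.25 − 2278.5²/61 = 5719.6721
Sample variance = 5719.6721 / 60 = 95.3279
Standard deviation = √95.3279 = 9.7636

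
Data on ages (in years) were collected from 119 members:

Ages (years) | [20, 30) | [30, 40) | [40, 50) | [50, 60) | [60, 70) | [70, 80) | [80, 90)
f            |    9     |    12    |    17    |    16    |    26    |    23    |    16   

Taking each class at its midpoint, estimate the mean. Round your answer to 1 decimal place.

59.4

Midpoints: 25, 35, 45, 55, 65, 75, 85
Σfm = 9×25 + 12×35 + 17×45 + 16×55 + 26×65 + 23×75 + 16×85 = 7065
n = Σf = 119
Mean = 7065 / 119 = 59.3697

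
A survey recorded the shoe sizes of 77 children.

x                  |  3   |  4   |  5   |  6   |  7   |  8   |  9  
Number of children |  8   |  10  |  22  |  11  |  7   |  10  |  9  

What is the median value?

5

Cumulative frequencies: 8, 18, 40, 51, 58, 68, 77
n = 77, so the median is the value in position (n+1)/2 = 39.
Position 39 falls at value 5.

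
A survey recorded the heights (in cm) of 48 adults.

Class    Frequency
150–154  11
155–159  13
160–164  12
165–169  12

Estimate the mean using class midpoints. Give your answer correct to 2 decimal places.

159.60

Midpoints: 152, 157, 162, 167
Σfm = 11×152 + 13×157 + 12×162 + 12×167 = 7661
n = Σf = 48
Mean = 7661 / 48 = 159.6042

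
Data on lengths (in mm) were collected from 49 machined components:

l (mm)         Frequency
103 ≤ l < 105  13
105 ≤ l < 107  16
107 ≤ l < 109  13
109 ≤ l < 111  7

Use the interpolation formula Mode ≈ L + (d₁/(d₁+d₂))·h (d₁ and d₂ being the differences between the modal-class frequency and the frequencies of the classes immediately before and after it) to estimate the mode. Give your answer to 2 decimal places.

106.00

Modal class: 105 ≤ l < 107 (highest frequency 16).
d₁ = 16 − 13 = 3, d₂ = 16 − 13 = 3
Mode ≈ 105 + (3/(3+3)) × 2 = 105 + 1.0000 = 106.0000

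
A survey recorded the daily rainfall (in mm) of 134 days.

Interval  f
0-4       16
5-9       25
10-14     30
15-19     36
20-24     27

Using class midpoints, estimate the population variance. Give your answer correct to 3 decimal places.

Midpoints: 2, 7, 12, 17, 22
n = 134, Σfm = 1773, mean = 13.2313
Σfm² = 29081
Σf(m − x̄)² = Σfm² − (Σfm)²/n = 29081 − 1773²/134 = 5621.8284
Population variance = 5621.8284 / 134 = 41.9539

41.954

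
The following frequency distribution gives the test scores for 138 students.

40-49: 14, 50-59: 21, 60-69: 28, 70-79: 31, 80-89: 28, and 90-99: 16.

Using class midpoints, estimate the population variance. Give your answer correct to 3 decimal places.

224.932

Midpoints: 44.5, 54.5, 64.5, 74.5, 84.5, 94.5
n = 138, Σfm = 9761, mean = 70.7319
Σfm² = 721454.5
Σf(m − x̄)² = Σfm² − (Σfm)²/n = 721454.5 − 9761²/138 = 31040.5797
Population variance = 31040.5797 / 138 = 224.9317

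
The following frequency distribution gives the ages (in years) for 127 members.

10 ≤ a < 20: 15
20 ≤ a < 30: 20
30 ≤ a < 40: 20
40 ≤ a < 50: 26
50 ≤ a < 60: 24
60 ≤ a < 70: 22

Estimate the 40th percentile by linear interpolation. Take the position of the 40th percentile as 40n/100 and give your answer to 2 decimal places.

Cumulative frequencies: 15, 35, 55, 81, 105, 127
n = 127; position = 40n/100 = 50.8.
This falls in the class 30 ≤ a < 40: L = 30, F = 35, f = 20, h = 10.
40th percentile ≈ 30 + ((50.8 − 35) / 20) × 10 = 37.9000

37.90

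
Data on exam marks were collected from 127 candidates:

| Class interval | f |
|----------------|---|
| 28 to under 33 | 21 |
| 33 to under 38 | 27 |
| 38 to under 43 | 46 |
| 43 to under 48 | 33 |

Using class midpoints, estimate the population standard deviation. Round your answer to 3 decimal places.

Midpoints: 30.5, 35.5, 40.5, 45.5
n = 127, Σfm = 4963.5, mean = 39.0827
Σfm² = 197331.75
Σf(m − x̄)² = Σfm² − (Σfm)²/n = 197331.75 − 4963.5²/127 = 3344.8819
Population variance = 3344.8819 / 127 = 26.3377
Standard deviation = √26.3377 = 5.1320

5.132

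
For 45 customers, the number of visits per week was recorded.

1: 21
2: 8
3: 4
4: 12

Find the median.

Cumulative frequencies: 21, 29, 33, 45
n = 45, so the median is the value in position (n+1)/2 = 23.
Position 23 falls at value 2.

2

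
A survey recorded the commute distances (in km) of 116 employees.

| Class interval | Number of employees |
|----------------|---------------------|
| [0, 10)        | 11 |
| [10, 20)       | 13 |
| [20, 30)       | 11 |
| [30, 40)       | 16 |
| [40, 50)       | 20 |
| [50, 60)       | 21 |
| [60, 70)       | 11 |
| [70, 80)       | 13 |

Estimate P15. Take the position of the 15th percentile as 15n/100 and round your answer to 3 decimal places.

14.923

Cumulative frequencies: 11, 24, 35, 51, 71, 92, 103, 116
n = 116; position = 15n/100 = 17.4.
This falls in the class [10, 20): L = 10, F = 11, f = 13, h = 10.
15th percentile ≈ 10 + ((17.4 − 11) / 13) × 10 = 14.9231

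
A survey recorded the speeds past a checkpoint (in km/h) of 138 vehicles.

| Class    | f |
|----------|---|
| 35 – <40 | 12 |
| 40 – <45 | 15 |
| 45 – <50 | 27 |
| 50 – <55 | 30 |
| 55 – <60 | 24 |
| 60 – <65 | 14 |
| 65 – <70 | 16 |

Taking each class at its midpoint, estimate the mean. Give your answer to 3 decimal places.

52.754

Midpoints: 37.5, 42.5, 47.5, 52.5, 57.5, 62.5, 67.5
Σfm = 12×37.5 + 15×42.5 + 27×47.5 + 30×52.5 + 24×57.5 + 14×62.5 + 16×67.5 = 7280
n = Σf = 138
Mean = 7280 / 138 = 52.7536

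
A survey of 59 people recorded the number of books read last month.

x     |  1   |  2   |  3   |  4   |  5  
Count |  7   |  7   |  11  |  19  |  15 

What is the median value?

4

Cumulative frequencies: 7, 14, 25, 44, 59
n = 59, so the median is the value in position (n+1)/2 = 30.
Position 30 falls at value 4.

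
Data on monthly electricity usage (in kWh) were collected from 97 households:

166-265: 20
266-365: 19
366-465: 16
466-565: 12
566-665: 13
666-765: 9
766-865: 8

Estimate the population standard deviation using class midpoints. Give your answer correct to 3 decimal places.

191.874

Midpoints: 215.5, 315.5, 415.5, 515.5, 615.5, 715.5, 815.5
n = 97, Σfm = 44103.5, mean = 454.6753
Σfm² = 23623904.25
Σf(m − x̄)² = Σfm² − (Σfm)²/n = 23623904.25 − 44103.5²/97 = 3571134.0206
Population variance = 3571134.0206 / 97 = 36815.8146
Standard deviation = √36815.8146 = 191.8745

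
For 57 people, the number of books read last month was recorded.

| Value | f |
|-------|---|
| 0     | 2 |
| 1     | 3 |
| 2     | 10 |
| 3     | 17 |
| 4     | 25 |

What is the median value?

Cumulative frequencies: 2, 5, 15, 32, 57
n = 57, so the median is the value in position (n+1)/2 = 29.
Position 29 falls at value 3.

3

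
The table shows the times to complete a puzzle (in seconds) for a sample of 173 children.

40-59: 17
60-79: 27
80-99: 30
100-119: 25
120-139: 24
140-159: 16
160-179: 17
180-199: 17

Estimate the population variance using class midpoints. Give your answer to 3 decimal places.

Midpoints: 49.5, 69.5, 89.5, 109.5, 129.5, 149.5, 169.5, 189.5
n = 173, Σfm = 19743.5, mean = 114.1243
Σfm² = 2571113.25
Σf(m − x̄)² = Σfm² − (Σfm)²/n = 2571113.25 − 19743.5²/173 = 317900.5780
Population variance = 317900.5780 / 173 = 1837.5756

1837.576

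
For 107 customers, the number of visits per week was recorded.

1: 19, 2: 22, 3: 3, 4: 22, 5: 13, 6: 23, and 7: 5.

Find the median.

4

Cumulative frequencies: 19, 41, 44, 66, 79, 102, 107
n = 107, so the median is the value in position (n+1)/2 = 54.
Position 54 falls at value 4.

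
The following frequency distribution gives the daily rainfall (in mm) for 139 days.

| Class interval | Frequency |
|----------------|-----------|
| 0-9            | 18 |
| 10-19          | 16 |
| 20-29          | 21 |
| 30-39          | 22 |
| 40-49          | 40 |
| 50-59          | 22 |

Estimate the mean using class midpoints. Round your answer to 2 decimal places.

32.85

Midpoints: 4.5, 14.5, 24.5, 34.5, 44.5, 54.5
Σfm = 18×4.5 + 16×14.5 + 21×24.5 + 22×34.5 + 40×44.5 + 22×54.5 = 4565.5
n = Σf = 139
Mean = 4565.5 / 139 = 32.8453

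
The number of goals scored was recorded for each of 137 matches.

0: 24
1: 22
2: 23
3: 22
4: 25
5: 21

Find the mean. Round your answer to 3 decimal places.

2.474

Values: 0, 1, 2, 3, 4, 5
Σfx = 24×0 + 22×1 + 23×2 + 22×3 + 25×4 + 21×5 = 339
n = Σf = 137
Mean = 339 / 137 = 2.4745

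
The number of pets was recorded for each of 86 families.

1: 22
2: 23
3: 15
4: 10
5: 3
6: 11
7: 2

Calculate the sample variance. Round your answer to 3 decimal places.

3.092

Values: 1, 2, 3, 4, 5, 6, 7
n = 86, Σfx = 248, mean = 2.8837
Σfx² = 978
Σf(x − x̄)² = Σfx² − (Σfx)²/n = 978 − 248²/86 = 262.8372
Sample variance = 262.8372 / 85 = 3.0922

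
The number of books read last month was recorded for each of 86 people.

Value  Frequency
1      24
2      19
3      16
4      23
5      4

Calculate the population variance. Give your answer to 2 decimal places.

1.62

Values: 1, 2, 3, 4, 5
n = 86, Σfx = 222, mean = 2.5814
Σfx² = 712
Σf(x − x̄)² = Σfx² − (Σfx)²/n = 712 − 222²/86 = 138.9302
Population variance = 138.9302 / 86 = 1.6155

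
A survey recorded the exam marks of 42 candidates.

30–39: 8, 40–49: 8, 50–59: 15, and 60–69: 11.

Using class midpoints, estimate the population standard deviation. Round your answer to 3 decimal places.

10.576

Midpoints: 34.5, 44.5, 54.5, 64.5
n = 42, Σfm = 2159, mean = 51.4048
Σfm² = 115680.5
Σf(m − x̄)² = Σfm² − (Σfm)²/n = 115680.5 − 2159²/42 = 4697.6190
Population variance = 4697.6190 / 42 = 111.8481
Standard deviation = √111.8481 = 10.5758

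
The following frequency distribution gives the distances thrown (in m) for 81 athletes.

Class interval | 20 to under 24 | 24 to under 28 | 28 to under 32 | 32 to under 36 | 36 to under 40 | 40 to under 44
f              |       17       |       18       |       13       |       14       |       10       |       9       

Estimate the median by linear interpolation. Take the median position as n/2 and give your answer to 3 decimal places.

Cumulative frequencies: 17, 35, 48, 62, 72, 81
n = 81; position = n/2 = 40.5.
This falls in the class 28 to under 32: L = 28, F = 35, f = 13, h = 4.
Median ≈ 28 + ((40.5 − 35) / 13) × 4 = 29.6923

29.692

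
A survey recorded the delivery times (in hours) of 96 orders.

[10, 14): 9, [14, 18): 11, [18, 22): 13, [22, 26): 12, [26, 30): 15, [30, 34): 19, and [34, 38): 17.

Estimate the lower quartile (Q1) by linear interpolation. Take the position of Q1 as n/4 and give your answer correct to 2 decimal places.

19.23

Cumulative frequencies: 9, 20, 33, 45, 60, 79, 96
n = 96; position = n/4 = 24.
This falls in the class [18, 22): L = 18, F = 20, f = 13, h = 4.
Lower quartile ≈ 18 + ((24 − 20) / 13) × 4 = 19.2308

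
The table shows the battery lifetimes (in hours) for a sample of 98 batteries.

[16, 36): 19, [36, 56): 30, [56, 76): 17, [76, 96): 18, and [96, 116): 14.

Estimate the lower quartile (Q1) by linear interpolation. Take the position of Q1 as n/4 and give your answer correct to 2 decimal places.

39.67

Cumulative frequencies: 19, 49, 66, 84, 98
n = 98; position = n/4 = 24.5.
This falls in the class [36, 56): L = 36, F = 19, f = 30, h = 20.
Lower quartile ≈ 36 + ((24.5 − 19) / 30) × 20 = 39.6667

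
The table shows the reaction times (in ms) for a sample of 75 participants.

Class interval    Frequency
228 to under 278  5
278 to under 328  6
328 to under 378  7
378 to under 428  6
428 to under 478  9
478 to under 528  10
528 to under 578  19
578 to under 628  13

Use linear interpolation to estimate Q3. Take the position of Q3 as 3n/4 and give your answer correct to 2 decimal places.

Cumulative frequencies: 5, 11, 18, 24, 33, 43, 62, 75
n = 75; position = 3n/4 = 56.25.
This falls in the class 528 to under 578: L = 528, F = 43, f = 19, h = 50.
Upper quartile ≈ 528 + ((56.25 − 43) / 19) × 50 = 562.8684

562.87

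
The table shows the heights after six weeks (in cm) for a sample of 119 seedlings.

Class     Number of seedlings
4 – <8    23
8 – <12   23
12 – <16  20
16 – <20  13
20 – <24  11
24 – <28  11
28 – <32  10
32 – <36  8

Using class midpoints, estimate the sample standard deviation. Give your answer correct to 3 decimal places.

Midpoints: 6, 10, 14, 18, 22, 26, 30, 34
n = 119, Σfm = 1982, mean = 16.6555
Σfm² = 42268
Σf(m − x̄)² = Σfm² − (Σfm)²/n = 42268 − 1982²/119 = 9256.8739
Sample variance = 9256.8739 / 118 = 78.4481
Standard deviation = √78.4481 = 8.8571

8.857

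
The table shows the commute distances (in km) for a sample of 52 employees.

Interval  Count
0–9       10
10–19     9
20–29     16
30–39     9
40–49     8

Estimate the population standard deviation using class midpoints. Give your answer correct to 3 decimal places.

Midpoints: 4.5, 14.5, 24.5, 34.5, 44.5
n = 52, Σfm = 1234, mean = 23.7308
Σfm² = 38253
Σf(m − x̄)² = Σfm² − (Σfm)²/n = 38253 − 1234²/52 = 8969.2308
Population variance = 8969.2308 / 52 = 172.4852
Standard deviation = √172.4852 = 13.1334

13.133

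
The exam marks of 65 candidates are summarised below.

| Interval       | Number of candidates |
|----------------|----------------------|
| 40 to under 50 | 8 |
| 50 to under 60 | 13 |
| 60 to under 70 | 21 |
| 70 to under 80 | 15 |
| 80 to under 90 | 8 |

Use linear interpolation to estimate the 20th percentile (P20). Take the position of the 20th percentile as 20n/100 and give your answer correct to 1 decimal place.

Cumulative frequencies: 8, 21, 42, 57, 65
n = 65; position = 20n/100 = 13.
This falls in the class 50 to under 60: L = 50, F = 8, f = 13, h = 10.
20th percentile ≈ 50 + ((13 − 8) / 13) × 10 = 53.8462

53.8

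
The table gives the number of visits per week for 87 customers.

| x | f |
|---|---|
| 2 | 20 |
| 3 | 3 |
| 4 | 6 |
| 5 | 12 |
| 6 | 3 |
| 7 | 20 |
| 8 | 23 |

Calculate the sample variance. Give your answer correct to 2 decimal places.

Values: 2, 3, 4, 5, 6, 7, 8
n = 87, Σfx = 475, mean = 5.4598
Σfx² = 3063
Σf(x − x̄)² = Σfx² − (Σfx)²/n = 3063 − 475²/87 = 469.6092
Sample variance = 469.6092 / 86 = 5.4606

5.46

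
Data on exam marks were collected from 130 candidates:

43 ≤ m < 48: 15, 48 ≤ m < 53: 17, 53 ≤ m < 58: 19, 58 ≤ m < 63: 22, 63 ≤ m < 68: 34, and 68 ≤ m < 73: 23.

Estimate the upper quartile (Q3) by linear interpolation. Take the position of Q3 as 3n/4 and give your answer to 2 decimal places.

Cumulative frequencies: 15, 32, 51, 73, 107, 130
n = 130; position = 3n/4 = 97.5.
This falls in the class 63 ≤ m < 68: L = 63, F = 73, f = 34, h = 5.
Upper quartile ≈ 63 + ((97.5 − 73) / 34) × 5 = 66.6029

66.60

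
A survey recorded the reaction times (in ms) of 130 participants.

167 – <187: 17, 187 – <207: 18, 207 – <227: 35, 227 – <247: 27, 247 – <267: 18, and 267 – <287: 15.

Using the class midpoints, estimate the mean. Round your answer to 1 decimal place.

Midpoints: 177, 197, 217, 237, 257, 277
Σfm = 17×177 + 18×197 + 35×217 + 27×237 + 18×257 + 15×277 = 29330
n = Σf = 130
Mean = 29330 / 130 = 225.6154

225.6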